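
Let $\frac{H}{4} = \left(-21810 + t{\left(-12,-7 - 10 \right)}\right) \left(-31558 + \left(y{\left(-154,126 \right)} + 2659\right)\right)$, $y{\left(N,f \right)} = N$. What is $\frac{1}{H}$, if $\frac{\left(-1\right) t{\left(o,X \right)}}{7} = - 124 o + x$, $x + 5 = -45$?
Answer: $\frac{1}{3704373712} \approx 2.6995 \cdot 10^{-10}$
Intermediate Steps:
$x = -50$ ($x = -5 - 45 = -50$)
$t{\left(o,X \right)} = 350 + 868 o$ ($t{\left(o,X \right)} = - 7 \left(- 124 o - 50\right) = - 7 \left(-50 - 124 o\right) = 350 + 868 o$)
$H = 3704373712$ ($H = 4 \left(-21810 + \left(350 + 868 \left(-12\right)\right)\right) \left(-31558 + \left(-154 + 2659\right)\right) = 4 \left(-21810 + \left(350 - 10416\right)\right) \left(-31558 + 2505\right) = 4 \left(-21810 - 10066\right) \left(-29053\right) = 4 \left(\left(-31876\right) \left(-29053\right)\right) = 4 \cdot 926093428 = 3704373712$)
$\frac{1}{H} = \frac{1}{3704373712}$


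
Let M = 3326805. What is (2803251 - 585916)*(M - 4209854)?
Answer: -1958015454415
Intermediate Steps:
(2803251 - 585916)*(M - 4209854) = (2803251 - 585916)*(3326805 - 4209854) = 2217335*(-883049) = -1958015454415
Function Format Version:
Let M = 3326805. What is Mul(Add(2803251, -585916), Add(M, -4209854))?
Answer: -1958015454415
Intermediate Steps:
Mul(Add(2803251, -585916), Add(M, -4209854)) = Mul(Add(2803251, -585916), Add(3326805, -4209854)) = Mul(2217335, -883049) = -1958015454415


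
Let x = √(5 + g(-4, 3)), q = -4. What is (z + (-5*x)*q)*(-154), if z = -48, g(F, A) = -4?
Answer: 4312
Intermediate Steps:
x = 1 (x = √(5 - 4) = √1 = 1)
(z + (-5*x)*q)*(-154) = (-48 - 5*1*(-4))*(-154) = (-48 - 5*(-4))*(-154) = (-48 + 20)*(-154) = -28*(-154) = 4312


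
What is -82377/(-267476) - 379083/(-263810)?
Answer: 61563740439/35281421780 ≈ 1.7449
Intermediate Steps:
-82377/(-267476) - 379083/(-263810) = -82377*(-1/267476) - 379083*(-1/263810) = 82377/267476 + 379083/263810 = 61563740439/35281421780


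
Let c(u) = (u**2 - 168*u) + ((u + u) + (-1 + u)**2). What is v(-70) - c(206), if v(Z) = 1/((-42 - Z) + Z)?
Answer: -2111131/42 ≈ -50265.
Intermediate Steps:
c(u) = u**2 + (-1 + u)**2 - 166*u (c(u) = (u**2 - 168*u) + (2*u + (-1 + u)**2) = (u**2 - 168*u) + ((-1 + u)**2 + 2*u) = u**2 + (-1 + u)**2 - 166*u)
v(Z) = -1/42 (v(Z) = 1/(-42) = -1/42)
v(-70) - c(206) = -1/42 - (1 - 168*206 + 2*206**2) = -1/42 - (1 - 34608 + 2*42436) = -1/42 - (1 - 34608 + 84872) = -1/42 - 1*50265 = -1/42 - 50265 = -2111131/42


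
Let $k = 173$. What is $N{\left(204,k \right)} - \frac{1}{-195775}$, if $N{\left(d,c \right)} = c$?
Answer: $\frac{33869076}{195775} \approx 173.0$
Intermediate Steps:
$N{\left(204,k \right)} - \frac{1}{-195775} = 173 - \frac{1}{-195775} = 173 - - \frac{1}{195775} = 173 + \frac{1}{195775} = \frac{33869076}{195775}$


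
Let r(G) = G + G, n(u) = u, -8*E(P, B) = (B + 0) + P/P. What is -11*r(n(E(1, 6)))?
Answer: 77/4 ≈ 19.250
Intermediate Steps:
E(P, B) = -⅛ - B/8 (E(P, B) = -((B + 0) + P/P)/8 = -(B + 1)/8 = -(1 + B)/8 = -⅛ - B/8)
r(G) = 2*G
-11*r(n(E(1, 6))) = -22*(-⅛ - ⅛*6) = -22*(-⅛ - ¾) = -22*(-7)/8 = -11*(-7/4) = 77/4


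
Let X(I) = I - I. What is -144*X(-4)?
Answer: 0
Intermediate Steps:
X(I) = 0
-144*X(-4) = -144*0 = 0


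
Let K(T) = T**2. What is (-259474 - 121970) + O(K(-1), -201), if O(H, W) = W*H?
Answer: -381645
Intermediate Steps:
O(H, W) = H*W
(-259474 - 121970) + O(K(-1), -201) = (-259474 - 121970) + (-1)**2*(-201) = -381444 + 1*(-201) = -381444 - 201 = -381645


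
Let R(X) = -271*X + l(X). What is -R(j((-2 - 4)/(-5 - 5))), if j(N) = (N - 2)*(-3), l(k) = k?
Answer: 1134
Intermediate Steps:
j(N) = 6 - 3*N (j(N) = (-2 + N)*(-3) = 6 - 3*N)
R(X) = -270*X (R(X) = -271*X + X = -270*X)
-R(j((-2 - 4)/(-5 - 5))) = -(-270)*(6 - 3*(-2 - 4)/(-5 - 5)) = -(-270)*(6 - (-18)/(-10)) = -(-270)*(6 - (-18)*(-1)/10) = -(-270)*(6 - 3*3/5) = -(-270)*(6 - 9/5) = -(-270)*21/5 = -1*(-1134) = 1134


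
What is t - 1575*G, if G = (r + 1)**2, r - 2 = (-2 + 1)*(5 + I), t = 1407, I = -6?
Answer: -23793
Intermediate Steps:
r = 3 (r = 2 + (-2 + 1)*(5 - 6) = 2 - 1*(-1) = 2 + 1 = 3)
G = 16 (G = (3 + 1)**2 = 4**2 = 16)
t - 1575*G = 1407 - 1575*16 = 1407 - 25200 = -23793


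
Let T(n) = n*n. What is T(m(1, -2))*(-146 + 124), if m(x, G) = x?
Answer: -22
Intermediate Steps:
T(n) = n²
T(m(1, -2))*(-146 + 124) = 1²*(-146 + 124) = 1*(-22) = -22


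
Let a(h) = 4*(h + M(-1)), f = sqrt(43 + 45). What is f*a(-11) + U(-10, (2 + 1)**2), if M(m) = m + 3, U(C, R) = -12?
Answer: -12 - 72*sqrt(22) ≈ -349.71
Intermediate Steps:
M(m) = 3 + m
f = 2*sqrt(22) (f = sqrt(88) = 2*sqrt(22) ≈ 9.3808)
a(h) = 8 + 4*h (a(h) = 4*(h + (3 - 1)) = 4*(h + 2) = 4*(2 + h) = 8 + 4*h)
f*a(-11) + U(-10, (2 + 1)**2) = (2*sqrt(22))*(8 + 4*(-11)) - 12 = (2*sqrt(22))*(8 - 44) - 12 = (2*sqrt(22))*(-36) - 12 = -72*sqrt(22) - 12 = -12 - 72*sqrt(22)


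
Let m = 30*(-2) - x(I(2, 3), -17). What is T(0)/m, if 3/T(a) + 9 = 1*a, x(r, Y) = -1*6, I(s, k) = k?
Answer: 1/162 ≈ 0.0061728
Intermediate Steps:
x(r, Y) = -6
T(a) = 3/(-9 + a) (T(a) = 3/(-9 + 1*a) = 3/(-9 + a))
m = -54 (m = 30*(-2) - 1*(-6) = -60 + 6 = -54)
T(0)/m = (3/(-9 + 0))/(-54) = (3/(-9))*(-1/54) = (3*(-⅑))*(-1/54) = -⅓*(-1/54) = 1/162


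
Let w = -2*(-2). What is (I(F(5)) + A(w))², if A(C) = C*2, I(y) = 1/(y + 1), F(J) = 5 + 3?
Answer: 5329/81 ≈ 65.790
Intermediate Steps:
w = 4
F(J) = 8
I(y) = 1/(1 + y)
A(C) = 2*C
(I(F(5)) + A(w))² = (1/(1 + 8) + 2*4)² = (1/9 + 8)² = (⅑ + 8)² = (73/9)² = 5329/81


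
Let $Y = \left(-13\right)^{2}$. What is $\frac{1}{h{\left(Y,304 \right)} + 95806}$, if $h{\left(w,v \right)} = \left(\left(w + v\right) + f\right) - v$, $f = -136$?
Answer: $\frac{1}{95839} \approx 1.0434 \cdot 10^{-5}$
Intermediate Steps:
$Y = 169$
$h{\left(w,v \right)} = -136 + w$ ($h{\left(w,v \right)} = \left(\left(w + v\right) - 136\right) - v = \left(\left(v + w\right) - 136\right) - v = \left(-136 + v + w\right) - v = -136 + w$)
$\frac{1}{h{\left(Y,304 \right)} + 95806} = \frac{1}{\left(-136 + 169\right) + 95806} = \frac{1}{33 + 95806} = \frac{1}{95839}$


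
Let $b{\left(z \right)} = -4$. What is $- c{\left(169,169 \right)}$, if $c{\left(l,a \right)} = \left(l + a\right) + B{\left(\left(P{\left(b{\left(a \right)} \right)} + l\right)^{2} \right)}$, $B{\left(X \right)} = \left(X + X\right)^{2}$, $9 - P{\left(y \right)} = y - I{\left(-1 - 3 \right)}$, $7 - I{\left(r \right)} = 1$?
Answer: $-4996793682$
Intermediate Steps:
$I{\left(r \right)} = 6$ ($I{\left(r \right)} = 7 - 1 = 6$)
$P{\left(y \right)} = 15 - y$ ($P{\left(y \right)} = 9 - \left(y - 6\right) = 9 - \left(-6 + y\right) = 15 - y$)
$B{\left(X \right)} = 4 X^{2}$ ($B{\left(X \right)} = \left(2 X\right)^{2} = 4 X^{2}$)
$c{\left(l,a \right)} = a + l + 4 \left(19 + l\right)^{4}$ ($c{\left(l,a \right)} = \left(l + a\right) + 4 \left(\left(\left(15 - -4\right) + l\right)^{2}\right)^{2} = \left(a + l\right) + 4 \left(\left(\left(15 + 4\right) + l\right)^{2}\right)^{2} = \left(a + l\right) + 4 \left(\left(19 + l\right)^{2}\right)^{2} = \left(a + l\right) + 4 \left(19 + l\right)^{4} = a + l + 4 \left(19 + l\right)^{4}$)
$- c{\left(169,169 \right)} = - (169 + 169 + 4 \left(19 + 169\right)^{4}) = - (169 + 169 + 4 \cdot 188^{4}) = - (169 + 169 + 4 \cdot 1249198336) = - (169 + 169 + 4996793344) = \left(-1\right) 4996793682 = -4996793682$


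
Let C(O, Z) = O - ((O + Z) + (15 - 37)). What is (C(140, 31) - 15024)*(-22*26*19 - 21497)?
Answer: 486543045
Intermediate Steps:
C(O, Z) = 22 - Z (C(O, Z) = O - ((O + Z) - 22) = O - (-22 + O + Z) = O + (22 - O - Z) = 22 - Z)
(C(140, 31) - 15024)*(-22*26*19 - 21497) = ((22 - 1*31) - 15024)*(-22*26*19 - 21497) = ((22 - 31) - 15024)*(-572*19 - 21497) = (-9 - 15024)*(-10868 - 21497) = -15033*(-32365) = 486543045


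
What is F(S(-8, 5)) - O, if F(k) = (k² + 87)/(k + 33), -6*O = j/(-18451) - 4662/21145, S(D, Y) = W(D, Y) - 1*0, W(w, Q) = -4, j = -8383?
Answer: 243756431327/67885472730 ≈ 3.5907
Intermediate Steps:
S(D, Y) = -4 (S(D, Y) = -4 - 1*0 = -4 + 0 = -4)
O = -91239973/2340878370 (O = -(-8383/(-18451) - 4662/21145)/6 = -(-8383*(-1/18451) - 4662*1/21145)/6 = -(8383/18451 - 4662/21145)/6 = -⅙*91239973/390146395 = -91239973/2340878370 ≈ -0.038977)
F(k) = (87 + k²)/(33 + k)
F(S(-8, 5)) - O = (87 + (-4)²)/(33 - 4) - 1*(-91239973/2340878370) = (87 + 16)/29 + 91239973/2340878370 = (1/29)*103 + 91239973/2340878370 = 103/29 + 91239973/2340878370 = 243756431327/67885472730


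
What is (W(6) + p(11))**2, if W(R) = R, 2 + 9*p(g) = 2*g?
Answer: 5476/81 ≈ 67.605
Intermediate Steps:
p(g) = -2/9 + 2*g/9 (p(g) = -2/9 + (2*g)/9 = -2/9 + 2*g/9)
(W(6) + p(11))**2 = (6 + (-2/9 + (2/9)*11))**2 = (6 + (-2/9 + 22/9))**2 = (6 + 20/9)**2 = (74/9)**2 = 5476/81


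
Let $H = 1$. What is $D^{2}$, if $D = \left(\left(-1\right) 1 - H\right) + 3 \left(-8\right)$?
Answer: $676$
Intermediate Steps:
$D = -26$ ($D = \left(\left(-1\right) 1 - 1\right) + 3 \left(-8\right) = \left(-1 - 1\right) - 24 = -2 - 24 = -26$)
$D^{2} = \left(-26\right)^{2} = 676$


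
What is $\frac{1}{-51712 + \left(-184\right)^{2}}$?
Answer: $- \frac{1}{17856} \approx -5.6004 \cdot 10^{-5}$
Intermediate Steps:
$\frac{1}{-51712 + \left(-184\right)^{2}} = \frac{1}{-51712 + 33856} = \frac{1}{-17856} = - \frac{1}{17856}$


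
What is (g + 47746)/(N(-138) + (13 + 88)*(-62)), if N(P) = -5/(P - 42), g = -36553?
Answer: -402948/225431 ≈ -1.7875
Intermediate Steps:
N(P) = -5/(-42 + P)
(g + 47746)/(N(-138) + (13 + 88)*(-62)) = (-36553 + 47746)/(-5/(-42 - 138) + (13 + 88)*(-62)) = 11193/(-5/(-180) + 101*(-62)) = 11193/(-5*(-1/180) - 6262) = 11193/(1/36 - 6262) = 11193/(-225431/36) = 11193*(-36/225431) = -402948/225431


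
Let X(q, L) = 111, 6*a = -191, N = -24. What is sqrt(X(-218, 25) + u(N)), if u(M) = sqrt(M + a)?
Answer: sqrt(3996 + 6*I*sqrt(2010))/6 ≈ 10.542 + 0.35441*I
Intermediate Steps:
a = -191/6 (a = (1/6)*(-191) = -191/6 ≈ -31.833)
u(M) = sqrt(-191/6 + M) (u(M) = sqrt(M - 191/6) = sqrt(-191/6 + M))
sqrt(X(-218, 25) + u(N)) = sqrt(111 + sqrt(-1146 + 36*(-24))/6) = sqrt(111 + sqrt(-1146 - 864)/6) = sqrt(111 + sqrt(-2010)/6) = sqrt(111 + (I*sqrt(2010))/6) = sqrt(111 + I*sqrt(2010)/6)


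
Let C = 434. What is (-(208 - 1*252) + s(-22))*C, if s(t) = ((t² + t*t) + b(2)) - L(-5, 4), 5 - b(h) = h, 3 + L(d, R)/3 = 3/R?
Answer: 886879/2 ≈ 4.4344e+5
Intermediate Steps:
L(d, R) = -9 + 9/R (L(d, R) = -9 + 3*(3/R) = -9 + 9/R)
b(h) = 5 - h
s(t) = 39/4 + 2*t² (s(t) = ((t² + t*t) + (5 - 1*2)) - (-9 + 9/4) = ((t² + t²) + (5 - 2)) - (-9 + 9*(¼)) = (2*t² + 3) - (-9 + 9/4) = (3 + 2*t²) - 1*(-27/4) = (3 + 2*t²) + 27/4 = 39/4 + 2*t²)
(-(208 - 1*252) + s(-22))*C = (-(208 - 1*252) + (39/4 + 2*(-22)²))*434 = (-(208 - 252) + (39/4 + 2*484))*434 = (-1*(-44) + (39/4 + 968))*434 = (44 + 3911/4)*434 = (4087/4)*434 = 886879/2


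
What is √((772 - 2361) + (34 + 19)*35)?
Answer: √266 ≈ 16.310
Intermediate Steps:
√((772 - 2361) + (34 + 19)*35) = √(-1589 + 53*35) = √(-1589 + 1855) = √266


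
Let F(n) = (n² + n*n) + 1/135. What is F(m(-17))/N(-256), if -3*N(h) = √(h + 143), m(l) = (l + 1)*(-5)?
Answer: 1728001*I*√113/5085 ≈ 3612.4*I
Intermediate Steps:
m(l) = -5 - 5*l (m(l) = (1 + l)*(-5) = -5 - 5*l)
F(n) = 1/135 + 2*n² (F(n) = (n² + n²) + 1/135 = 2*n² + 1/135 = 1/135 + 2*n²)
N(h) = -√(143 + h)/3 (N(h) = -√(h + 143)/3 = -√(143 + h)/3)
F(m(-17))/N(-256) = (1/135 + 2*(-5 - 5*(-17))²)/((-√(143 - 256)/3)) = (1/135 + 2*(-5 + 85)²)/((-I*√113/3)) = (1/135 + 2*80²)/((-I*√113/3)) = (1/135 + 2*6400)/((-I*√113/3)) = (1/135 + 12800)*(3*I*√113/113) = 1728001*(3*I*√113/113)/135 = 1728001*I*√113/5085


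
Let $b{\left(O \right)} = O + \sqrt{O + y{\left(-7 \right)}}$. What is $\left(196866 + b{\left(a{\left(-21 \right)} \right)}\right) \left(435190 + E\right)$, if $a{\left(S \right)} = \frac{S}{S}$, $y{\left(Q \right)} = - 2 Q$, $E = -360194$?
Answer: $14764237532 + 74996 \sqrt{15} \approx 1.4765 \cdot 10^{10}$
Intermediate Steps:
$a{\left(S \right)} = 1$
$b{\left(O \right)} = O + \sqrt{14 + O}$ ($b{\left(O \right)} = O + \sqrt{O - -14} = O + \sqrt{O + 14} = O + \sqrt{14 + O}$)
$\left(196866 + b{\left(a{\left(-21 \right)} \right)}\right) \left(435190 + E\right) = \left(196866 + \left(1 + \sqrt{14 + 1}\right)\right) \left(435190 - 360194\right) = \left(196866 + \left(1 + \sqrt{15}\right)\right) 74996 = \left(196867 + \sqrt{15}\right) 74996 = 14764237532 + 74996 \sqrt{15}$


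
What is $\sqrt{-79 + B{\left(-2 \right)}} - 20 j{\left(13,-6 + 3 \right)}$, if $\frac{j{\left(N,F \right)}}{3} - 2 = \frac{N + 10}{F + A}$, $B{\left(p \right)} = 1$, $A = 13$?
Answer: $-258 + i \sqrt{78} \approx -258.0 + 8.8318 i$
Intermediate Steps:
$j{\left(N,F \right)} = 6 + \frac{3 \left(10 + N\right)}{13 + F}$ ($j{\left(N,F \right)} = 6 + 3 \frac{N + 10}{F + 13} = 6 + 3 \frac{10 + N}{13 + F} = 6 + \frac{3 \left(10 + N\right)}{13 + F}$)
$\sqrt{-79 + B{\left(-2 \right)}} - 20 j{\left(13,-6 + 3 \right)} = \sqrt{-79 + 1} - 20 \frac{3 \left(36 + 13 + 2 \left(-6 + 3\right)\right)}{13 + \left(-6 + 3\right)} = \sqrt{-78} - 20 \frac{3 \left(36 + 13 + 2 \left(-3\right)\right)}{13 - 3} = i \sqrt{78} - 20 \frac{3 \left(36 + 13 - 6\right)}{10} = i \sqrt{78} - 20 \cdot 3 \cdot \frac{1}{10} \cdot 43 = i \sqrt{78} - 258 = -258 + i \sqrt{78}$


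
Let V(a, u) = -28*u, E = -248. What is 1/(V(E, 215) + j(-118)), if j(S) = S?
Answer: -1/6138 ≈ -0.00016292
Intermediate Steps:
1/(V(E, 215) + j(-118)) = 1/(-28*215 - 118) = 1/(-6020 - 118) = 1/(-6138) = -1/6138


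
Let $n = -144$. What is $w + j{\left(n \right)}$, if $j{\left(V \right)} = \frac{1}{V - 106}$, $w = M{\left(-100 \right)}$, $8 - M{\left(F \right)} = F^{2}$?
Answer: $- \frac{2498001}{250} \approx -9992.0$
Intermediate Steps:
$M{\left(F \right)} = 8 - F^{2}$
$w = -9992$ ($w = 8 - \left(-100\right)^{2} = 8 - 10000 = -9992$)
$j{\left(V \right)} = \frac{1}{-106 + V}$
$w + j{\left(n \right)} = -9992 + \frac{1}{-106 - 144} = -9992 + \frac{1}{-250} = -9992 - \frac{1}{250} = - \frac{2498001}{250}$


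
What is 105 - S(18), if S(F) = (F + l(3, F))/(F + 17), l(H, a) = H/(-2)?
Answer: 7317/70 ≈ 104.53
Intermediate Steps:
l(H, a) = -H/2 (l(H, a) = H*(-1/2) = -H/2)
S(F) = (-3/2 + F)/(17 + F) (S(F) = (F - 1/2*3)/(F + 17) = (F - 3/2)/(17 + F) = (-3/2 + F)/(17 + F))
105 - S(18) = 105 - (-3/2 + 18)/(17 + 18) = 105 - 33/(35*2) = 105 - 1*33/70 = 105 - 33/70 = 7317/70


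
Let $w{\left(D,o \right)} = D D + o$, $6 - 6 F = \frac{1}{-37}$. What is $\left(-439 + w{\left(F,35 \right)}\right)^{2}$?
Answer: $\frac{394459599054049}{2428912656} \approx 1.624 \cdot 10^{5}$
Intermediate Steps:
$F = \frac{223}{222}$ ($F = 1 - \frac{1}{6 \left(-37\right)} = 1 - - \frac{1}{222} = 1 + \frac{1}{222} = \frac{223}{222} \approx 1.0045$)
$w{\left(D,o \right)} = o + D^{2}$ ($w{\left(D,o \right)} = D^{2} + o = o + D^{2}$)
$\left(-439 + w{\left(F,35 \right)}\right)^{2} = \left(-439 + \left(35 + \left(\frac{223}{222}\right)^{2}\right)\right)^{2} = \left(-439 + \left(35 + \frac{49729}{49284}\right)\right)^{2} = \left(-439 + \frac{1774669}{49284}\right)^{2} = \left(- \frac{19861007}{49284}\right)^{2} = \frac{394459599054049}{2428912656}$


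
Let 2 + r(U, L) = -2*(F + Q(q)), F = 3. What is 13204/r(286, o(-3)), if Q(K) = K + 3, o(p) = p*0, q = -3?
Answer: -3301/2 ≈ -1650.5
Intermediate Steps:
o(p) = 0
Q(K) = 3 + K
r(U, L) = -8 (r(U, L) = -2 - 2*(3 + (3 - 3)) = -2 - 2*(3 + 0) = -2 - 2*3 = -2 - 6 = -8)
13204/r(286, o(-3)) = 13204/(-8) = 13204*(-⅛) = -3301/2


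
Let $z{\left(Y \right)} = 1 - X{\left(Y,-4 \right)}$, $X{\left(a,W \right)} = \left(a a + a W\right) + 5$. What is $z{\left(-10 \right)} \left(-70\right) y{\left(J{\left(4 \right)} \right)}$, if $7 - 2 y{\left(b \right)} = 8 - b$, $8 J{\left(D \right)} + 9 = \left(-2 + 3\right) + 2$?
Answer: $-8820$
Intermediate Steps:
$J{\left(D \right)} = - \frac{3}{4}$ ($J{\left(D \right)} = - \frac{9}{8} + \frac{\left(-2 + 3\right) + 2}{8} = - \frac{9}{8} + \frac{1 + 2}{8} = - \frac{9}{8} + \frac{1}{8} \cdot 3 = - \frac{9}{8} + \frac{3}{8} = - \frac{3}{4}$)
$X{\left(a,W \right)} = 5 + a^{2} + W a$ ($X{\left(a,W \right)} = \left(a^{2} + W a\right) + 5 = 5 + a^{2} + W a$)
$z{\left(Y \right)} = -4 - Y^{2} + 4 Y$ ($z{\left(Y \right)} = 1 - \left(5 + Y^{2} - 4 Y\right) = -4 - Y^{2} + 4 Y$)
$y{\left(b \right)} = - \frac{1}{2} + \frac{b}{2}$ ($y{\left(b \right)} = \frac{7}{2} - \frac{8 - b}{2} = \frac{7}{2} + \left(-4 + \frac{b}{2}\right) = - \frac{1}{2} + \frac{b}{2}$)
$z{\left(-10 \right)} \left(-70\right) y{\left(J{\left(4 \right)} \right)} = \left(-4 - \left(-10\right)^{2} + 4 \left(-10\right)\right) \left(-70\right) \left(- \frac{1}{2} + \frac{1}{2} \left(- \frac{3}{4}\right)\right) = \left(-4 - 100 - 40\right) \left(-70\right) \left(- \frac{1}{2} - \frac{3}{8}\right) = \left(-4 - 100 - 40\right) \left(-70\right) \left(- \frac{7}{8}\right) = \left(-144\right) \left(-70\right) \left(- \frac{7}{8}\right) = 10080 \left(- \frac{7}{8}\right) = -8820$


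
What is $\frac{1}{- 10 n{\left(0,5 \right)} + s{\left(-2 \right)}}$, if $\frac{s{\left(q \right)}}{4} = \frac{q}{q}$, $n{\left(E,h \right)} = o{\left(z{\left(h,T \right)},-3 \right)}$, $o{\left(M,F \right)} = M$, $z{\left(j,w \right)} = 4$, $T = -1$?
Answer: $- \frac{1}{36} \approx -0.027778$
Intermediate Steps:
$n{\left(E,h \right)} = 4$
$s{\left(q \right)} = 4$ ($s{\left(q \right)} = 4 \frac{q}{q} = 4 \cdot 1 = 4$)
$\frac{1}{- 10 n{\left(0,5 \right)} + s{\left(-2 \right)}} = \frac{1}{\left(-10\right) 4 + 4} = \frac{1}{-40 + 4} = \frac{1}{-36} = - \frac{1}{36}$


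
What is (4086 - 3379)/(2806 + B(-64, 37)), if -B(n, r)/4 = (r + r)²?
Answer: -707/19098 ≈ -0.037020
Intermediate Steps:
B(n, r) = -16*r² (B(n, r) = -4*(r + r)² = -4*4*r² = -16*r²)
(4086 - 3379)/(2806 + B(-64, 37)) = (4086 - 3379)/(2806 - 16*37²) = 707/(2806 - 16*1369) = 707/(2806 - 21904) = 707/(-19098) = 707*(-1/19098) = -707/19098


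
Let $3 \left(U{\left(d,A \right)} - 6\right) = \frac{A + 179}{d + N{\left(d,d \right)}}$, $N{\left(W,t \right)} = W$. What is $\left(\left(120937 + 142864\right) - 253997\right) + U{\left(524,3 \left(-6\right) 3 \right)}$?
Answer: $\frac{30842765}{3144} \approx 9810.0$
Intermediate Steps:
$U{\left(d,A \right)} = 6 + \frac{179 + A}{6 d}$ ($U{\left(d,A \right)} = 6 + \frac{\left(A + 179\right) \frac{1}{d + d}}{3} = 6 + \frac{\left(179 + A\right) \frac{1}{2 d}}{3} = 6 + \frac{\frac{1}{2} \frac{1}{d} \left(179 + A\right)}{3} = 6 + \frac{179 + A}{6 d}$)
$\left(\left(120937 + 142864\right) - 253997\right) + U{\left(524,3 \left(-6\right) 3 \right)} = \left(\left(120937 + 142864\right) - 253997\right) + \frac{179 + 3 \left(-6\right) 3 + 36 \cdot 524}{6 \cdot 524} = \left(263801 - 253997\right) + \frac{1}{6} \cdot \frac{1}{524} \left(179 - 54 + 18864\right) = 9804 + \frac{1}{6} \cdot \frac{1}{524} \left(179 - 54 + 18864\right) = 9804 + \frac{1}{6} \cdot \frac{1}{524} \cdot 18989 = 9804 + \frac{18989}{3144} = \frac{30842765}{3144}$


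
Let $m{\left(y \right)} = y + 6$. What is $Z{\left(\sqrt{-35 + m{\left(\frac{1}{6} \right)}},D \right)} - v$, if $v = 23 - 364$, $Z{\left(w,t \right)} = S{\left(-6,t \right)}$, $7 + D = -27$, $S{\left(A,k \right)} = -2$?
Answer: $339$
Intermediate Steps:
$m{\left(y \right)} = 6 + y$
$D = -34$ ($D = -7 - 27 = -34$)
$Z{\left(w,t \right)} = -2$
$v = -341$ ($v = 23 - 364 = -341$)
$Z{\left(\sqrt{-35 + m{\left(\frac{1}{6} \right)}},D \right)} - v = -2 - -341 = -2 + 341 = 339$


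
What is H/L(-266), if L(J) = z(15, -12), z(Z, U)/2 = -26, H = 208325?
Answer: -16025/4 ≈ -4006.3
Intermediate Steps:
z(Z, U) = -52 (z(Z, U) = 2*(-26) = -52)
L(J) = -52
H/L(-266) = 208325/(-52) = 208325*(-1/52) = -16025/4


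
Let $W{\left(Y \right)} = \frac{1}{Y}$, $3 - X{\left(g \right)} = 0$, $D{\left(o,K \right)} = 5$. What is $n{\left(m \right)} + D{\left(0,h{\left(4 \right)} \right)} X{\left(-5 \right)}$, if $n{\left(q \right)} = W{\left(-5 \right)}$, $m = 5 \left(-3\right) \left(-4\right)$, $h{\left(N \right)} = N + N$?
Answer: $\frac{74}{5} \approx 14.8$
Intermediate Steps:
$h{\left(N \right)} = 2 N$
$X{\left(g \right)} = 3$ ($X{\left(g \right)} = 3 - 0 = 3 + 0 = 3$)
$m = 60$ ($m = \left(-15\right) \left(-4\right) = 60$)
$n{\left(q \right)} = - \frac{1}{5}$ ($n{\left(q \right)} = \frac{1}{-5} = - \frac{1}{5}$)
$n{\left(m \right)} + D{\left(0,h{\left(4 \right)} \right)} X{\left(-5 \right)} = - \frac{1}{5} + 5 \cdot 3 = - \frac{1}{5} + 15 = \frac{74}{5}$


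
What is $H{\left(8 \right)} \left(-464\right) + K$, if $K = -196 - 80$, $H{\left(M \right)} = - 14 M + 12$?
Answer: $46124$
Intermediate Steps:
$H{\left(M \right)} = 12 - 14 M$
$K = -276$ ($K = -196 - 80 = -276$)
$H{\left(8 \right)} \left(-464\right) + K = \left(12 - 112\right) \left(-464\right) - 276 = \left(-100\right) \left(-464\right) - 276 = 46400 - 276 = 46124$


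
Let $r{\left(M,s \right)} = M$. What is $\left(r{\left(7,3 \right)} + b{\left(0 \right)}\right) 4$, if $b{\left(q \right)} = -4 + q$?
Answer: $12$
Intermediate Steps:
$\left(r{\left(7,3 \right)} + b{\left(0 \right)}\right) 4 = \left(7 + \left(-4 + 0\right)\right) 4 = \left(7 - 4\right) 4 = 3 \cdot 4 = 12$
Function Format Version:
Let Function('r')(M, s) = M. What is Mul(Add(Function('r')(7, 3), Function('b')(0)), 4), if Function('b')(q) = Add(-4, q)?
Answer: 12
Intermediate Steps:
Mul(Add(Function('r')(7, 3), Function('b')(0)), 4) = Mul(Add(7, Add(-4, 0)), 4) = Mul(Add(7, -4), 4) = Mul(3, 4) = 12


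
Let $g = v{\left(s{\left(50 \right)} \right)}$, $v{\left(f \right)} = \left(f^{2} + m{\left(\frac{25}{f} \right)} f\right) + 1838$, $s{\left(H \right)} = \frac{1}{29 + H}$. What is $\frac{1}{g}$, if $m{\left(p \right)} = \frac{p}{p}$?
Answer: $\frac{6241}{11471038} \approx 0.00054407$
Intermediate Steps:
$m{\left(p \right)} = 1$
$v{\left(f \right)} = 1838 + f + f^{2}$ ($v{\left(f \right)} = \left(f^{2} + 1 f\right) + 1838 = \left(f^{2} + f\right) + 1838 = \left(f + f^{2}\right) + 1838 = 1838 + f + f^{2}$)
$g = \frac{11471038}{6241}$ ($g = 1838 + \frac{1}{29 + 50} + \left(\frac{1}{29 + 50}\right)^{2} = 1838 + \frac{1}{79} + \left(\frac{1}{79}\right)^{2} = 1838 + \frac{1}{79} + \frac{1}{6241} = \frac{11471038}{6241} \approx 1838.0$)
$\frac{1}{g} = \frac{1}{\frac{11471038}{6241}} = \frac{6241}{11471038}$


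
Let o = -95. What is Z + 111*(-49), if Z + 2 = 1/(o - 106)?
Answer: -1093642/201 ≈ -5441.0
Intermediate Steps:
Z = -403/201 (Z = -2 + 1/(-95 - 106) = -2 + 1/(-201) = -2 - 1/201 = -403/201 ≈ -2.0050)
Z + 111*(-49) = -403/201 + 111*(-49) = -403/201 - 5439 = -1093642/201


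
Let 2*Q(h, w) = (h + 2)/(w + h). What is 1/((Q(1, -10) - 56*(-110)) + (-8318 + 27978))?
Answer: 6/154919 ≈ 3.8730e-5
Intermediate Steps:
Q(h, w) = (2 + h)/(2*(h + w)) (Q(h, w) = ((h + 2)/(w + h))/2 = ((2 + h)/(h + w))/2 = (2 + h)/(2*(h + w)))
1/((Q(1, -10) - 56*(-110)) + (-8318 + 27978)) = 1/(((1 + (½)*1)/(1 - 10) - 56*(-110)) + (-8318 + 27978)) = 1/(((1 + ½)/(-9) + 6160) + 19660) = 1/((-⅑*3/2 + 6160) + 19660) = 1/((-⅙ + 6160) + 19660) = 1/(36959/6 + 19660) = 1/(154919/6) = 6/154919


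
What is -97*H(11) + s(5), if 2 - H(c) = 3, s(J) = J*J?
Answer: 122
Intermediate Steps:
s(J) = J²
H(c) = -1 (H(c) = 2 - 1*3 = 2 - 3 = -1)
-97*H(11) + s(5) = -97*(-1) + 5² = 97 + 25 = 122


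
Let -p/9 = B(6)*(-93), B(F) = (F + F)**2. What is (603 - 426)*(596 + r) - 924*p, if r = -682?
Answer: -111383094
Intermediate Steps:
B(F) = 4*F**2 (B(F) = (2*F)**2 = 4*F**2)
p = 120528 (p = -9*4*6**2*(-93) = -9*4*36*(-93) = -1296*(-93) = -9*(-13392) = 120528)
(603 - 426)*(596 + r) - 924*p = (603 - 426)*(596 - 682) - 924*120528 = 177*(-86) - 111367872 = -15222 - 111367872 = -111383094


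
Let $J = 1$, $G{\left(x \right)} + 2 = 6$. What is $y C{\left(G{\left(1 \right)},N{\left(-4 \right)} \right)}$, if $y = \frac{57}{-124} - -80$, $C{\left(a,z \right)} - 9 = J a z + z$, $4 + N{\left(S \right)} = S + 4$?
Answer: $- \frac{108493}{124} \approx -874.94$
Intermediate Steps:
$G{\left(x \right)} = 4$ ($G{\left(x \right)} = -2 + 6 = 4$)
$N{\left(S \right)} = S$ ($N{\left(S \right)} = -4 + \left(S + 4\right) = -4 + \left(4 + S\right) = S$)
$C{\left(a,z \right)} = 9 + z + a z$ ($C{\left(a,z \right)} = 9 + \left(1 a z + z\right) = 9 + \left(a z + z\right) = 9 + \left(z + a z\right) = 9 + z + a z$)
$y = \frac{9863}{124}$ ($y = 57 \left(- \frac{1}{124}\right) + 80 = - \frac{57}{124} + 80 = \frac{9863}{124} \approx 79.54$)
$y C{\left(G{\left(1 \right)},N{\left(-4 \right)} \right)} = \frac{9863 \left(9 - 4 + 4 \left(-4\right)\right)}{124} = \frac{9863 \left(9 - 4 - 16\right)}{124} = \frac{9863}{124} \left(-11\right) = - \frac{108493}{124}$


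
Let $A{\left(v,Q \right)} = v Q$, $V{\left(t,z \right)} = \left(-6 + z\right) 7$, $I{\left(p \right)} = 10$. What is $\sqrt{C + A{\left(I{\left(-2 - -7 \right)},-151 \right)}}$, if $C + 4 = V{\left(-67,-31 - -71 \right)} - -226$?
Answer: $5 i \sqrt{42} \approx 32.404 i$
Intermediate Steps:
$V{\left(t,z \right)} = -42 + 7 z$
$A{\left(v,Q \right)} = Q v$
$C = 460$ ($C = -4 - \left(-184 - 7 \left(-31 - -71\right)\right) = -4 - \left(-184 - 7 \left(-31 + 71\right)\right) = -4 + \left(\left(-42 + 7 \cdot 40\right) + 226\right) = -4 + \left(\left(-42 + 280\right) + 226\right) = -4 + \left(238 + 226\right) = -4 + 464 = 460$)
$\sqrt{C + A{\left(I{\left(-2 - -7 \right)},-151 \right)}} = \sqrt{460 - 1510} = \sqrt{-1050} = 5 i \sqrt{42}$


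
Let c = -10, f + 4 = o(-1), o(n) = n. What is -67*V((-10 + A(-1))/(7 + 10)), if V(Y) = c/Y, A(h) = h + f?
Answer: -5695/8 ≈ -711.88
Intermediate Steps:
f = -5 (f = -4 - 1 = -5)
A(h) = -5 + h (A(h) = h - 5 = -5 + h)
V(Y) = -10/Y
-67*V((-10 + A(-1))/(7 + 10)) = -(-670)/((-10 + (-5 - 1))/(7 + 10)) = -(-670)/((-10 - 6)/17) = -(-670)/((-16*1/17)) = -(-670)/(-16/17) = -(-670)*(-17)/16 = -67*85/8 = -5695/8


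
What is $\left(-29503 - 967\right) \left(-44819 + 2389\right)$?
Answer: $1292842100$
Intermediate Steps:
$\left(-29503 - 967\right) \left(-44819 + 2389\right) = \left(-30470\right) \left(-42430\right) = 1292842100$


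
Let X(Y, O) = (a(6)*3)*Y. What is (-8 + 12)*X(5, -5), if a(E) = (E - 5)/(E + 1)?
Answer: 60/7 ≈ 8.5714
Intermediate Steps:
a(E) = (-5 + E)/(1 + E)
X(Y, O) = 3*Y/7 (X(Y, O) = (((-5 + 6)/(1 + 6))*3)*Y = ((1/7)*3)*Y = 3*Y/7)
(-8 + 12)*X(5, -5) = (-8 + 12)*((3/7)*5) = 4*(15/7) = 60/7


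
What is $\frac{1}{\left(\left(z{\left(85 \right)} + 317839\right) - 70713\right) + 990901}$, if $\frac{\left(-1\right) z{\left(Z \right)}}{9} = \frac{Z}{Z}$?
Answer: $\frac{1}{1238018} \approx 8.0774 \cdot 10^{-7}$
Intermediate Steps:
$z{\left(Z \right)} = -9$ ($z{\left(Z \right)} = - 9 \frac{Z}{Z} = \left(-9\right) 1 = -9$)
$\frac{1}{\left(\left(z{\left(85 \right)} + 317839\right) - 70713\right) + 990901} = \frac{1}{\left(\left(-9 + 317839\right) - 70713\right) + 990901} = \frac{1}{\left(317830 - 70713\right) + 990901} = \frac{1}{247117 + 990901} = \frac{1}{1238018}$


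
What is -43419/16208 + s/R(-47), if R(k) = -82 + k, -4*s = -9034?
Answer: -42206819/2090832 ≈ -20.187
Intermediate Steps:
s = 4517/2 (s = -¼*(-9034) = 4517/2 ≈ 2258.5)
-43419/16208 + s/R(-47) = -43419/16208 + 4517/(2*(-82 - 47)) = -43419*1/16208 + (4517/2)/(-129) = -43419/16208 + (4517/2)*(-1/129) = -43419/16208 - 4517/258 = -42206819/2090832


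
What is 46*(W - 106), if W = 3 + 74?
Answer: -1334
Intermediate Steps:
W = 77
46*(W - 106) = 46*(77 - 106) = 46*(-29) = -1334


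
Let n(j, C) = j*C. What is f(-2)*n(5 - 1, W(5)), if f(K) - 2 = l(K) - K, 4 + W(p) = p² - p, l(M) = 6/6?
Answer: 320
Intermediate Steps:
l(M) = 1 (l(M) = 6*(⅙) = 1)
W(p) = -4 + p² - p (W(p) = -4 + (p² - p) = -4 + p² - p)
f(K) = 3 - K (f(K) = 2 + (1 - K) = 3 - K)
n(j, C) = C*j
f(-2)*n(5 - 1, W(5)) = (3 - 1*(-2))*((-4 + 5² - 1*5)*(5 - 1)) = (3 + 2)*((-4 + 25 - 5)*4) = 5*(16*4) = 5*64 = 320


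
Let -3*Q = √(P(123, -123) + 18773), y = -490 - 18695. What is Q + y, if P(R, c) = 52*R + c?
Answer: -19185 - √25046/3 ≈ -19238.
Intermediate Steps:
y = -19185
P(R, c) = c + 52*R
Q = -√25046/3 (Q = -√((-123 + 52*123) + 18773)/3 = -√((-123 + 6396) + 18773)/3 = -√(6273 + 18773)/3 = -√25046/3 ≈ -52.753)
Q + y = -√25046/3 - 19185 = -19185 - √25046/3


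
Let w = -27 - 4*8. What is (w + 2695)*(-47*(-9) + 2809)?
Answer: 8519552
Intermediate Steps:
w = -59 (w = -27 - 32 = -59)
(w + 2695)*(-47*(-9) + 2809) = (-59 + 2695)*(-47*(-9) + 2809) = 2636*(423 + 2809) = 2636*3232 = 8519552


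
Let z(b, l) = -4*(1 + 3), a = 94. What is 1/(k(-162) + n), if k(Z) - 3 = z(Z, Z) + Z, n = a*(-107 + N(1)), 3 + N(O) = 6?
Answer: -1/9951 ≈ -0.00010049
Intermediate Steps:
N(O) = 3 (N(O) = -3 + 6 = 3)
z(b, l) = -16 (z(b, l) = -4*4 = -16)
n = -9776 (n = 94*(-107 + 3) = 94*(-104) = -9776)
k(Z) = -13 + Z (k(Z) = 3 + (-16 + Z) = -13 + Z)
1/(k(-162) + n) = 1/((-13 - 162) - 9776) = 1/(-175 - 9776) = 1/(-9951) = -1/9951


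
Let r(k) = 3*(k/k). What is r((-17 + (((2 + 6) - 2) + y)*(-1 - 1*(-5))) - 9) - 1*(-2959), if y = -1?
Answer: 2962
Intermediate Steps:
r(k) = 3 (r(k) = 3*1 = 3)
r((-17 + (((2 + 6) - 2) + y)*(-1 - 1*(-5))) - 9) - 1*(-2959) = 3 - 1*(-2959) = 3 + 2959 = 2962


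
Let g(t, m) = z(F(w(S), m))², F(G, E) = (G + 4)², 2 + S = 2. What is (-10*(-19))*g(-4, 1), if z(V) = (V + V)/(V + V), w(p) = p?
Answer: 190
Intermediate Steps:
S = 0 (S = -2 + 2 = 0)
F(G, E) = (4 + G)²
z(V) = 1 (z(V) = (2*V)/((2*V)) = (2*V)*(1/(2*V)) = 1)
g(t, m) = 1 (g(t, m) = 1² = 1)
(-10*(-19))*g(-4, 1) = -10*(-19)*1 = 190*1 = 190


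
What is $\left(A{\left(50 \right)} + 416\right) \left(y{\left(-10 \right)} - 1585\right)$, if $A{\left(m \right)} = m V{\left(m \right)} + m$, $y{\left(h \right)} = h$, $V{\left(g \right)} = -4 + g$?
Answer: $-4411770$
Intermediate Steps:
$A{\left(m \right)} = m + m \left(-4 + m\right)$ ($A{\left(m \right)} = m \left(-4 + m\right) + m = m + m \left(-4 + m\right)$)
$\left(A{\left(50 \right)} + 416\right) \left(y{\left(-10 \right)} - 1585\right) = \left(50 \left(-3 + 50\right) + 416\right) \left(-10 - 1585\right) = \left(50 \cdot 47 + 416\right) \left(-1595\right) = \left(2350 + 416\right) \left(-1595\right) = 2766 \left(-1595\right) = -4411770$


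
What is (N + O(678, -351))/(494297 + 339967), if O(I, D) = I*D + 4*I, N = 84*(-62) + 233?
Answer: -240241/834264 ≈ -0.28797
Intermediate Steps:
N = -4975 (N = -5208 + 233 = -4975)
O(I, D) = 4*I + D*I (O(I, D) = D*I + 4*I = 4*I + D*I)
(N + O(678, -351))/(494297 + 339967) = (-4975 + 678*(4 - 351))/(494297 + 339967) = (-4975 + 678*(-347))/834264 = (-4975 - 235266)*(1/834264) = -240241*1/834264 = -240241/834264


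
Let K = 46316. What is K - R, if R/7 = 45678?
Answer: -273430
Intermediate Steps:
R = 319746 (R = 7*45678 = 319746)
K - R = 46316 - 1*319746 = 46316 - 319746 = -273430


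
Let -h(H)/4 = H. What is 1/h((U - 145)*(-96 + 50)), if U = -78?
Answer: -1/41032 ≈ -2.4371e-5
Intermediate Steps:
h(H) = -4*H
1/h((U - 145)*(-96 + 50)) = 1/(-4*(-78 - 145)*(-96 + 50)) = 1/(-(-892)*(-46)) = 1/(-4*10258) = 1/(-41032) = -1/41032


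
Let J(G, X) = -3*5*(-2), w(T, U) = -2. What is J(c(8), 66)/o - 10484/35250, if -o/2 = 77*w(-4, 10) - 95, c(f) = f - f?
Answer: -346961/1462875 ≈ -0.23718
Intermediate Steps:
c(f) = 0
J(G, X) = 30 (J(G, X) = -15*(-2) = 30)
o = 498 (o = -2*(77*(-2) - 95) = -2*(-154 - 95) = -2*(-249) = 498)
J(c(8), 66)/o - 10484/35250 = 30/498 - 10484/35250 = 30*(1/498) - 10484*1/35250 = 5/83 - 5242/17625 = -346961/1462875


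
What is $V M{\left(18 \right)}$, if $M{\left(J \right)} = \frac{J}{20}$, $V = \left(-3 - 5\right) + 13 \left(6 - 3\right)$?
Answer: $\frac{279}{10} \approx 27.9$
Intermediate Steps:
$V = 31$ ($V = \left(-3 - 5\right) + 13 \cdot 3 = -8 + 39 = 31$)
$M{\left(J \right)} = \frac{J}{20}$ ($M{\left(J \right)} = J \frac{1}{20} = \frac{J}{20}$)
$V M{\left(18 \right)} = 31 \cdot \frac{1}{20} \cdot 18 = 31 \cdot \frac{9}{10} = \frac{279}{10}$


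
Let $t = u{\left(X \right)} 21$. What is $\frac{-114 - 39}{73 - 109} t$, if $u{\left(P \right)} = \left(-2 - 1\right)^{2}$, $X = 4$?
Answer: $\frac{3213}{4} \approx 803.25$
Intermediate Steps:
$u{\left(P \right)} = 9$ ($u{\left(P \right)} = \left(-3\right)^{2} = 9$)
$t = 189$ ($t = 9 \cdot 21 = 189$)
$\frac{-114 - 39}{73 - 109} t = \frac{-114 - 39}{73 - 109} \cdot 189 = - \frac{153}{-36} \cdot 189 = \left(-153\right) \left(- \frac{1}{36}\right) 189 = \frac{17}{4} \cdot 189 = \frac{3213}{4}$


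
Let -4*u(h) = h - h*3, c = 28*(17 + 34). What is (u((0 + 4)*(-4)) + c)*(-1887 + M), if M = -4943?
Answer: -9698600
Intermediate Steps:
c = 1428 (c = 28*51 = 1428)
u(h) = h/2 (u(h) = -(h - h*3)/4 = -(h - 3*h)/4 = -(-1)*h/2 = h/2)
(u((0 + 4)*(-4)) + c)*(-1887 + M) = (((0 + 4)*(-4))/2 + 1428)*(-1887 - 4943) = ((4*(-4))/2 + 1428)*(-6830) = ((½)*(-16) + 1428)*(-6830) = (-8 + 1428)*(-6830) = 1420*(-6830) = -9698600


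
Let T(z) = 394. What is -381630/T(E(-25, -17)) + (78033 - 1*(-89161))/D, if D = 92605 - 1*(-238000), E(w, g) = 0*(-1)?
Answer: -63051455857/65129185 ≈ -968.10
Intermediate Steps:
E(w, g) = 0
D = 330605 (D = 92605 + 238000 = 330605)
-381630/T(E(-25, -17)) + (78033 - 1*(-89161))/D = -381630/394 + (78033 - 1*(-89161))/330605 = -381630*1/394 + (78033 + 89161)*(1/330605) = -190815/197 + 167194*(1/330605) = -190815/197 + 167194/330605 = -63051455857/65129185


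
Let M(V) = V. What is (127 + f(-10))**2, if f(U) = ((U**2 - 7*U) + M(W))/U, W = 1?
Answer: 1207801/100 ≈ 12078.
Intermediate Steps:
f(U) = (1 + U**2 - 7*U)/U (f(U) = ((U**2 - 7*U) + 1)/U = (1 + U**2 - 7*U)/U)
(127 + f(-10))**2 = (127 + (-7 - 10 + 1/(-10)))**2 = (127 + (-7 - 10 - 1/10))**2 = (127 - 171/10)**2 = (1099/10)**2 = 1207801/100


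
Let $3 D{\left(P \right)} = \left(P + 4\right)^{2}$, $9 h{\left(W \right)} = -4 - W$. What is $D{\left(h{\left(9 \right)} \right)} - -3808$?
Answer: $\frac{925873}{243} \approx 3810.2$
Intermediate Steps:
$h{\left(W \right)} = - \frac{4}{9} - \frac{W}{9}$ ($h{\left(W \right)} = \frac{-4 - W}{9} = - \frac{4}{9} - \frac{W}{9}$)
$D{\left(P \right)} = \frac{\left(4 + P\right)^{2}}{3}$ ($D{\left(P \right)} = \frac{\left(P + 4\right)^{2}}{3} = \frac{\left(4 + P\right)^{2}}{3}$)
$D{\left(h{\left(9 \right)} \right)} - -3808 = \frac{\left(4 - \frac{13}{9}\right)^{2}}{3} - -3808 = \frac{\left(4 - \frac{13}{9}\right)^{2}}{3} + 3808 = \frac{\left(\frac{23}{9}\right)^{2}}{3} + 3808 = \frac{1}{3} \cdot \frac{529}{81} + 3808 = \frac{529}{243} + 3808 = \frac{925873}{243}$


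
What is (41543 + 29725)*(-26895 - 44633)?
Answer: -5097657504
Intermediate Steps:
(41543 + 29725)*(-26895 - 44633) = 71268*(-71528) = -5097657504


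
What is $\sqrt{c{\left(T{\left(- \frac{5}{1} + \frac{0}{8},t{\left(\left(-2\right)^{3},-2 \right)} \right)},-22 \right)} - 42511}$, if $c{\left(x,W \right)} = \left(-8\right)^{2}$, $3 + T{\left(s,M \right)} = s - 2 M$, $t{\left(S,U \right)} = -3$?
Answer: $i \sqrt{42447} \approx 206.03 i$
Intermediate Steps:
$T{\left(s,M \right)} = -3 + s - 2 M$ ($T{\left(s,M \right)} = -3 - \left(- s + 2 M\right) = -3 + s - 2 M$)
$c{\left(x,W \right)} = 64$
$\sqrt{c{\left(T{\left(- \frac{5}{1} + \frac{0}{8},t{\left(\left(-2\right)^{3},-2 \right)} \right)},-22 \right)} - 42511} = \sqrt{64 - 42511} = \sqrt{-42447} = i \sqrt{42447}$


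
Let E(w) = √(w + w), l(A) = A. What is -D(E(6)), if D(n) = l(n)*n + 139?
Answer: -151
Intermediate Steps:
E(w) = √2*√w (E(w) = √(2*w) = √2*√w)
D(n) = 139 + n² (D(n) = n*n + 139 = n² + 139 = 139 + n²)
-D(E(6)) = -(139 + (√2*√6)²) = -(139 + (2*√3)²) = -(139 + 12) = -1*151 = -151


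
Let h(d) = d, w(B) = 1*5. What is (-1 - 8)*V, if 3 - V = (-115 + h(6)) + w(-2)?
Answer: -963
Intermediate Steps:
w(B) = 5
V = 107 (V = 3 - ((-115 + 6) + 5) = 3 - (-109 + 5) = 3 - 1*(-104) = 3 + 104 = 107)
(-1 - 8)*V = (-1 - 8)*107 = -9*107 = -963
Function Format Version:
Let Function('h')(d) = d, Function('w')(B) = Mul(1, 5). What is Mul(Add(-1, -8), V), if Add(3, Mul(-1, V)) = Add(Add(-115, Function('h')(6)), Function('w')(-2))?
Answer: -963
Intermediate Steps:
Function('w')(B) = 5
V = 107 (V = Add(3, Mul(-1, Add(Add(-115, 6), 5))) = Add(3, Mul(-1, Add(-109, 5))) = Add(3, Mul(-1, -104)) = Add(3, 104) = 107)
Mul(Add(-1, -8), V) = Mul(Add(-1, -8), 107) = Mul(-9, 107) = -963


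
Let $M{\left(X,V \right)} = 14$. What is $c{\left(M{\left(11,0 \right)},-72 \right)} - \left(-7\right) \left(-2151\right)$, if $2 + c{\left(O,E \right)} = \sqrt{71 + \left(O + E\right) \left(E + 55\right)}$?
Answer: $-15059 + \sqrt{1057} \approx -15026.0$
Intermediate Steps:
$c{\left(O,E \right)} = -2 + \sqrt{71 + \left(55 + E\right) \left(E + O\right)}$ ($c{\left(O,E \right)} = -2 + \sqrt{71 + \left(O + E\right) \left(E + 55\right)} = -2 + \sqrt{71 + \left(E + O\right) \left(55 + E\right)} = -2 + \sqrt{71 + \left(55 + E\right) \left(E + O\right)}$)
$c{\left(M{\left(11,0 \right)},-72 \right)} - \left(-7\right) \left(-2151\right) = \left(-2 + \sqrt{71 + \left(-72\right)^{2} + 55 \left(-72\right) + 55 \cdot 14 - 1008}\right) - \left(-7\right) \left(-2151\right) = \left(-2 + \sqrt{71 + 5184 - 3960 + 770 - 1008}\right) - 15057 = \left(-2 + \sqrt{1057}\right) - 15057 = -15059 + \sqrt{1057}$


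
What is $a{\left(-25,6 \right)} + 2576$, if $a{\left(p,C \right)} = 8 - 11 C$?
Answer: $2518$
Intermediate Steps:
$a{\left(-25,6 \right)} + 2576 = \left(8 - 66\right) + 2576 = -58 + 2576 = 2518$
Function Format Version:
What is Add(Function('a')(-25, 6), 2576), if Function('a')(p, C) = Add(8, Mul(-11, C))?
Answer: 2518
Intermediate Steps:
Add(Function('a')(-25, 6), 2576) = Add(Add(8, Mul(-11, 6)), 2576) = Add(Add(8, -66), 2576) = Add(-58, 2576) = 2518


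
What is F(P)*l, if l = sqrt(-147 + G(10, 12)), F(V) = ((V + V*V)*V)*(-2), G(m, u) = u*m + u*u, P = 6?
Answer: -1512*sqrt(13) ≈ -5451.6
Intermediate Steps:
G(m, u) = u**2 + m*u (G(m, u) = m*u + u**2 = u**2 + m*u)
F(V) = -2*V*(V + V**2) (F(V) = ((V + V**2)*V)*(-2) = (V*(V + V**2))*(-2) = -2*V*(V + V**2))
l = 3*sqrt(13) (l = sqrt(-147 + 12*(10 + 12)) = sqrt(-147 + 12*22) = sqrt(-147 + 264) = sqrt(117) = 3*sqrt(13) ≈ 10.817)
F(P)*l = (2*6**2*(-1 - 1*6))*(3*sqrt(13)) = (2*36*(-1 - 6))*(3*sqrt(13)) = (2*36*(-7))*(3*sqrt(13)) = -1512*sqrt(13)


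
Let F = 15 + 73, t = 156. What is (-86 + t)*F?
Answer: 6160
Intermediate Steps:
F = 88
(-86 + t)*F = (-86 + 156)*88 = 70*88 = 6160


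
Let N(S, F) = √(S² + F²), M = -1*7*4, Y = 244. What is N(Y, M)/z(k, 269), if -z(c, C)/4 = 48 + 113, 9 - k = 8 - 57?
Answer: -√3770/161 ≈ -0.38137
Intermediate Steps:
k = 58 (k = 9 - (8 - 57) = 9 - 1*(-49) = 9 + 49 = 58)
z(c, C) = -644 (z(c, C) = -4*(48 + 113) = -4*161 = -644)
M = -28 (M = -7*4 = -28)
N(S, F) = √(F² + S²)
N(Y, M)/z(k, 269) = √((-28)² + 244²)/(-644) = √(784 + 59536)*(-1/644) = √60320*(-1/644) = (4*√3770)*(-1/644) = -√3770/161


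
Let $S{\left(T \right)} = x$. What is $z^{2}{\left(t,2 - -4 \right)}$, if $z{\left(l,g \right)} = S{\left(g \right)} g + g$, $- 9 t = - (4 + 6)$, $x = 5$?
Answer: $1296$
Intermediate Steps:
$S{\left(T \right)} = 5$
$t = \frac{10}{9}$ ($t = - \frac{\left(-1\right) \left(4 + 6\right)}{9} = - \frac{\left(-1\right) 10}{9} = \left(- \frac{1}{9}\right) \left(-10\right) = \frac{10}{9} \approx 1.1111$)
$z{\left(l,g \right)} = 6 g$ ($z{\left(l,g \right)} = 5 g + g = 6 g$)
$z^{2}{\left(t,2 - -4 \right)} = \left(6 \left(2 - -4\right)\right)^{2} = \left(6 \left(2 + 4\right)\right)^{2} = \left(6 \cdot 6\right)^{2} = 36^{2} = 1296$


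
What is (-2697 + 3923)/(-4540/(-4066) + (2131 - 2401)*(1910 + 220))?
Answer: -1246229/584588015 ≈ -0.0021318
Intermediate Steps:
(-2697 + 3923)/(-4540/(-4066) + (2131 - 2401)*(1910 + 220)) = 1226/(-4540*(-1/4066) - 270*2130) = 1226/(2270/2033 - 575100) = 1226/(-1169176030/2033) = 1226*(-2033/1169176030) = -1246229/584588015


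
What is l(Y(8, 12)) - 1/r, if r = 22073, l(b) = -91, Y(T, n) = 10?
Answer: -2008644/22073 ≈ -91.000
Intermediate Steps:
l(Y(8, 12)) - 1/r = -91 - 1/22073 = -2008644/22073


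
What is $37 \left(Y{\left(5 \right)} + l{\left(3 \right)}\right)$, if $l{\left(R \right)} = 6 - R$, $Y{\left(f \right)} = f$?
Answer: $296$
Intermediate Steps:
$37 \left(Y{\left(5 \right)} + l{\left(3 \right)}\right) = 37 \left(5 + \left(6 - 3\right)\right) = 37 \left(5 + 3\right) = 37 \cdot 8 = 296$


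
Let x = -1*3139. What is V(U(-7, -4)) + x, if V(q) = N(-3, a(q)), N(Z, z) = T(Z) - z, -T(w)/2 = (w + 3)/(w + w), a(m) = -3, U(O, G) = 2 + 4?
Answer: -3136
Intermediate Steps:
U(O, G) = 6
T(w) = -(3 + w)/w (T(w) = -2*(w + 3)/(w + w) = -2*(3 + w)/(2*w) = -2*(3 + w)*1/(2*w) = -(3 + w)/w)
N(Z, z) = -z + (-3 - Z)/Z (N(Z, z) = (-3 - Z)/Z - z = -z + (-3 - Z)/Z)
V(q) = 3 (V(q) = -1 - 1*(-3) - 3/(-3) = -1 + 3 - 3*(-1/3) = -1 + 3 + 1 = 3)
x = -3139
V(U(-7, -4)) + x = 3 - 3139 = -3136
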